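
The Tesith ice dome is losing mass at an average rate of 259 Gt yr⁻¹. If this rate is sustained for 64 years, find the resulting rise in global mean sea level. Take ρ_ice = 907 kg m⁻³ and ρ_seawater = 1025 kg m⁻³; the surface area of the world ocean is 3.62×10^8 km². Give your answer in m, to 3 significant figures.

≈ 0.0447 m

Total mass lost = 259 Gt/yr × 64 yr = 1.658×10^4 Gt = 1.658×10^16 kg.
ρ_w = 1025 kg m⁻³, so water volume = 1.658×10^16 / 1025 = 1.617×10^13 m³.
Δh = 1.617×10^13 / 3.62×10^14 = 0.0447 m.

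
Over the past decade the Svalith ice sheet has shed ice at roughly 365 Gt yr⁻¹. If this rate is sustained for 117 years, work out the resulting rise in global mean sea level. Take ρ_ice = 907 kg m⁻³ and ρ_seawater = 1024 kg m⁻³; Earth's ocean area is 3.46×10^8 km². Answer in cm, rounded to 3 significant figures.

Total mass lost = 365 Gt/yr × 117 yr = 4.270×10^4 Gt = 4.270×10^16 kg.
ρ_w = 1024 kg m⁻³, so water volume = 4.270×10^16 / 1024 = 4.170×10^13 m³.
Δh = 4.170×10^13 / 3.46×10^14 = 0.121 m = 12.1 cm.

≈ 12.1 cm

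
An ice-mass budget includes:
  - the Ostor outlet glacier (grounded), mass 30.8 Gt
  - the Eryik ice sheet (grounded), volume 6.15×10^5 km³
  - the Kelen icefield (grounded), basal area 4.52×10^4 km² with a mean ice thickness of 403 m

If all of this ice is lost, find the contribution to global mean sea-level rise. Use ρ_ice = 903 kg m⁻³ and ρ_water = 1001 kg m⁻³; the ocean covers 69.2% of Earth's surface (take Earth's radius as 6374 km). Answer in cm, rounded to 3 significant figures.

Ostor: 30.8 Gt = 3.080×10^13 kg; dividing by ρ_w = 1001 kg m⁻³ gives 3.077×10^10 m³ of water.
Eryik: 6.15×10^5 km³ × (903/1001) = 5.548×10^5 km³ of water.
Kelen: ice volume = 4.52×10^4 km² × 403 m = 1.822×10^4 km³; 1.822×10^4 × (903/1001) = 1.643×10^4 km³ of water.
Total added water ≈ 5.713×10^14 m³ over 3.53×10^14 m² → Δh = 1.62 m = 162 cm.

≈ 162 cm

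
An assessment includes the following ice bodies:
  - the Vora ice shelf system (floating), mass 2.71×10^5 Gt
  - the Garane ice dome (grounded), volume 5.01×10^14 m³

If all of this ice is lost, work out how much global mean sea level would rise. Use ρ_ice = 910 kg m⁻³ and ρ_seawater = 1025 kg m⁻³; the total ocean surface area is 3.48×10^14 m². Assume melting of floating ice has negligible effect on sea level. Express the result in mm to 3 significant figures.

≈ 1280 mm

The Vora ice shelf system is floating and already displaces its own weight of water, so its melt adds essentially nothing to sea level.
Garane: 5.01×10^14 m³ × (910/1025) = 4.448×10^14 m³ of water.
Total added water ≈ 4.448×10^14 m³ over 3.48×10^14 m² → Δh = 1.28 m = 1280 mm.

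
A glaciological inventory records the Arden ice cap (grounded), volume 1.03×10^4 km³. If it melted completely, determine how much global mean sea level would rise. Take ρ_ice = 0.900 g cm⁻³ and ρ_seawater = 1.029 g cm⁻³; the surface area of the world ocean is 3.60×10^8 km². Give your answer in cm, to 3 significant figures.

≈ 2.50 cm

Arden: 1.03×10^4 km³ × (900/1029) = 9009 km³ of water.
Spread over 3.60×10^14 m² of ocean, Δh = 9.009×10^12 / 3.60×10^14 = 0.0250 m = 2.50 cm.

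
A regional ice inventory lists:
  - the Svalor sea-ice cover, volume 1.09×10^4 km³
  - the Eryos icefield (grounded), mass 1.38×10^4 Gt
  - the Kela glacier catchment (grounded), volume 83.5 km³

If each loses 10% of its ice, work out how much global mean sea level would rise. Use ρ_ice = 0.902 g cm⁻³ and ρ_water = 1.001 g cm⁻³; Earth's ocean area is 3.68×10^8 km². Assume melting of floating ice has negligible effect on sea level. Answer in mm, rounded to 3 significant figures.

The Svalor sea-ice cover is floating and already displaces its own weight of water, so its melt adds essentially nothing to sea level.
Eryos: 0.1 × 1.38×10^4 Gt = 1.380×10^15 kg; dividing by ρ_w = 1.001 g cm⁻³ = 1001 kg m⁻³ gives 1.379×10^12 m³ of water.
Kela: 0.1 × 83.5 km³ × (902/1001) = 7.524 km³ of water.
Total added water ≈ 1.386×10^12 m³ over 3.68×10^14 m² → Δh = 3.77×10^-3 m = 3.77 mm.

≈ 3.77 mm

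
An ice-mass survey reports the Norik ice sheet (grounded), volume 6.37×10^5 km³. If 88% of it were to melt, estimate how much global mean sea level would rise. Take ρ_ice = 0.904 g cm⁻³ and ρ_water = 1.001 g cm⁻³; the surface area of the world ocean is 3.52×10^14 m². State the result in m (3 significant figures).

≈ 1.44 m

Norik: 0.88 × 6.37×10^5 km³ × (904/1001) = 5.062×10^5 km³ of water.
Spread over 3.52×10^14 m² of ocean, Δh = 5.062×10^14 / 3.52×10^14 = 1.44 m.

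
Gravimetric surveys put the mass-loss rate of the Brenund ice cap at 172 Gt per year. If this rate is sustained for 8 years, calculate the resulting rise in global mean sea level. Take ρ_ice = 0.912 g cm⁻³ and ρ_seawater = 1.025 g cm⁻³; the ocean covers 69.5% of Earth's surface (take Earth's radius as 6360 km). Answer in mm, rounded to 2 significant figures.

Total mass lost = 172 Gt/yr × 8 yr = 1376 Gt = 1.376×10^15 kg.
ρ_w = 1.025 g cm⁻³ = 1025 kg m⁻³, so water volume = 1.376×10^15 / 1025 = 1.342×10^12 m³.
Δh = 1.342×10^12 / 3.53×10^14 = 3.80×10^-3 m = 3.8 mm.

≈ 3.8 mm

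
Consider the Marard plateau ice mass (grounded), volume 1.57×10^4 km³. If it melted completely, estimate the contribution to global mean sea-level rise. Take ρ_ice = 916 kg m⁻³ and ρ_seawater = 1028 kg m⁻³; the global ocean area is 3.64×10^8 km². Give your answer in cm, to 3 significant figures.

Marard: 1.57×10^4 km³ × (916/1028) = 1.399×10^4 km³ of water.
Spread over 3.64×10^14 m² of ocean, Δh = 1.399×10^13 / 3.64×10^14 = 0.0384 m = 3.84 cm.

≈ 3.84 cm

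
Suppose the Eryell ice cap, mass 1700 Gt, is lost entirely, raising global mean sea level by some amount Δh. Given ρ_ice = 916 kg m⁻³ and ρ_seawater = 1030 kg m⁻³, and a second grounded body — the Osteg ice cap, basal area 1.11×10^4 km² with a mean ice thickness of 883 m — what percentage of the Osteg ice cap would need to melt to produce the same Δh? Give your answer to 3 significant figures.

≈ 18.9 %

Equal sea-level rise means equal mass of meltwater, i.e. equal mass of ice lost.
Ice mass of Eryell: 1.700×10^15 kg; ice mass of Osteg: 8.978×10^15 kg.
Fraction required = 1.700×10^15 / 8.978×10^15 = 0.189 → 18.9 %.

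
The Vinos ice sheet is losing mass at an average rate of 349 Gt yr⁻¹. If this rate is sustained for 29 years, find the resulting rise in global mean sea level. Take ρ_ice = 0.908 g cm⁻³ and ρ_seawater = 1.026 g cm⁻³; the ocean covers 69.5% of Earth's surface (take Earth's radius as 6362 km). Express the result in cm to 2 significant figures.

Total mass lost = 349 Gt/yr × 29 yr = 1.012×10^4 Gt = 1.012×10^16 kg.
ρ_w = 1.026 g cm⁻³ = 1026 kg m⁻³, so water volume = 1.012×10^16 / 1026 = 9.865×10^12 m³.
Δh = 9.865×10^12 / 3.53×10^14 = 0.0279 m = 2.8 cm.

≈ 2.8 cm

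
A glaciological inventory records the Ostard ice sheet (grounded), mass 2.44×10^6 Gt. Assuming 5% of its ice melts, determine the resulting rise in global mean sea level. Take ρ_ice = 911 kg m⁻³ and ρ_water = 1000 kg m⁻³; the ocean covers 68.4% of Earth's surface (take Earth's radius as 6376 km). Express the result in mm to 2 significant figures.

≈ 350 mm

Ostard: 0.05 × 2.44×10^6 Gt = 1.220×10^17 kg; dividing by ρ_w = 1000 kg m⁻³ gives 1.220×10^14 m³ of water.
Spread over 3.49×10^14 m² of ocean, Δh = 1.220×10^14 / 3.49×10^14 = 0.349 m = 350 mm.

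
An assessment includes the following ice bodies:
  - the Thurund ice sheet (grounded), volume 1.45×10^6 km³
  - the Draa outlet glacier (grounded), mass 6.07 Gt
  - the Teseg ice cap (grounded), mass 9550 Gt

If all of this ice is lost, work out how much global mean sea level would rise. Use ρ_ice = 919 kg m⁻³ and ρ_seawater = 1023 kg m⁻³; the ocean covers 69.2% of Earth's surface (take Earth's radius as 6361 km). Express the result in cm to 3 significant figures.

≈ 373 cm

Thurund: 1.45×10^6 km³ × (919/1023) = 1.303×10^6 km³ of water.
Draa: 6.07 Gt = 6.070×10^12 kg; dividing by ρ_w = 1023 kg m⁻³ gives 5.934×10^9 m³ of water.
Teseg: 9550 Gt = 9.550×10^15 kg; dividing by ρ_w = 1023 kg m⁻³ gives 9.335×10^12 m³ of water.
Total added water ≈ 1.312×10^15 m³ over 3.52×10^14 m² → Δh = 3.73 m = 373 cm.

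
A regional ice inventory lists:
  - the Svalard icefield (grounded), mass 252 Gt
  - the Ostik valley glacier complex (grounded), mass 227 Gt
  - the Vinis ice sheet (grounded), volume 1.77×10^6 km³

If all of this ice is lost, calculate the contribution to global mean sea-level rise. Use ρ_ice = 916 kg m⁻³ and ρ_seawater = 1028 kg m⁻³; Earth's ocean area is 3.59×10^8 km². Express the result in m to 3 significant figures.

Svalard: 252 Gt = 2.520×10^14 kg; dividing by ρ_w = 1028 kg m⁻³ gives 2.451×10^11 m³ of water.
Ostik: 227 Gt = 2.270×10^14 kg; dividing by ρ_w = 1028 kg m⁻³ gives 2.208×10^11 m³ of water.
Vinis: 1.77×10^6 km³ × (916/1028) = 1.577×10^6 km³ of water.
Total added water ≈ 1.578×10^15 m³ over 3.59×10^14 m² → Δh = 4.39 m.

≈ 4.39 m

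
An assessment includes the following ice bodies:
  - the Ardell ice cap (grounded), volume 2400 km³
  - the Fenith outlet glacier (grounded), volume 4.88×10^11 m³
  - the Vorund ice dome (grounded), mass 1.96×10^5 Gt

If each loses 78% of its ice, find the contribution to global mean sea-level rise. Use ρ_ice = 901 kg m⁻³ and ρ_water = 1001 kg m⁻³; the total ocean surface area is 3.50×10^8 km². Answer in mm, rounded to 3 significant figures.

≈ 442 mm

Ardell: 0.78 × 2400 km³ × (901/1001) = 1685 km³ of water.
Fenith: 0.78 × 4.88×10^11 m³ × (901/1001) = 3.426×10^11 m³ of water.
Vorund: 0.78 × 1.96×10^5 Gt = 1.529×10^17 kg; dividing by ρ_w = 1001 kg m⁻³ gives 1.527×10^14 m³ of water.
Total added water ≈ 1.548×10^14 m³ over 3.50×10^14 m² → Δh = 0.442 m = 442 mm.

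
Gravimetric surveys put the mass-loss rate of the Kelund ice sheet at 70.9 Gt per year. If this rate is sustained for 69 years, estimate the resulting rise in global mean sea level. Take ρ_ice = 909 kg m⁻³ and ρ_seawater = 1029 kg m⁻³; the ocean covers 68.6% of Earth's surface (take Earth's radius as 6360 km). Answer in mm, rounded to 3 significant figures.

Total mass lost = 70.9 Gt/yr × 69 yr = 4892 Gt = 4.892×10^15 kg.
ρ_w = 1029 kg m⁻³, so water volume = 4.892×10^15 / 1029 = 4.754×10^12 m³.
Δh = 4.754×10^12 / 3.49×10^14 = 0.0136 m = 13.6 mm.

≈ 13.6 mm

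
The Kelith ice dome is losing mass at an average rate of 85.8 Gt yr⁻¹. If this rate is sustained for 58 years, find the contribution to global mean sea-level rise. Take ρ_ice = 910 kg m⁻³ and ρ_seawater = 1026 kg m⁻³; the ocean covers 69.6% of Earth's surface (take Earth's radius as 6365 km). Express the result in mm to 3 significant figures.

≈ 13.7 mm

Total mass lost = 85.8 Gt/yr × 58 yr = 4976 Gt = 4.976×10^15 kg.
ρ_w = 1026 kg m⁻³, so water volume = 4.976×10^15 / 1026 = 4.850×10^12 m³.
Δh = 4.850×10^12 / 3.54×10^14 = 0.0137 m = 13.7 mm.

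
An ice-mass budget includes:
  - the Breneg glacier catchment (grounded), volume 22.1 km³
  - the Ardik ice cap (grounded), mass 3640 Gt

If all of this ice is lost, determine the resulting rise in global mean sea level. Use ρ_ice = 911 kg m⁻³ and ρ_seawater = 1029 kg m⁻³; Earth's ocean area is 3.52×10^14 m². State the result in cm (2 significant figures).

Breneg: 22.1 km³ × (911/1029) = 19.57 km³ of water.
Ardik: 3640 Gt = 3.640×10^15 kg; dividing by ρ_w = 1029 kg m⁻³ gives 3.537×10^12 m³ of water.
Total added water ≈ 3.557×10^12 m³ over 3.52×10^14 m² → Δh = 0.0101 m = 1.0 cm.

≈ 1.0 cm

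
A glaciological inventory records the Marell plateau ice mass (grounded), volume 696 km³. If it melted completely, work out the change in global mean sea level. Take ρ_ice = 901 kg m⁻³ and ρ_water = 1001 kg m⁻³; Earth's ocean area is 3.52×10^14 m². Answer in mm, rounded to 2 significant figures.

≈ 1.8 mm

Marell: 696 km³ × (901/1001) = 626.5 km³ of water.
Spread over 3.52×10^14 m² of ocean, Δh = 6.265×10^11 / 3.52×10^14 = 1.78×10^-3 m = 1.8 mm.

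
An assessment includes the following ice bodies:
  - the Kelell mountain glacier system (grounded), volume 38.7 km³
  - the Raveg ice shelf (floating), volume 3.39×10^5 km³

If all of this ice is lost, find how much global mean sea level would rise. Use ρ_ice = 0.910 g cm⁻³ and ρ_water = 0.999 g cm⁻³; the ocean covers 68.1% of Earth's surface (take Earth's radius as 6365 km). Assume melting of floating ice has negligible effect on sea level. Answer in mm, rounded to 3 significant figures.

≈ 0.102 mm

Kelell: 38.7 km³ × (910/999) = 35.25 km³ of water.
The Raveg ice shelf is floating and already displaces its own weight of water, so its melt adds essentially nothing to sea level.
Total added water ≈ 3.525×10^10 m³ over 3.47×10^14 m² → Δh = 1.02×10^-4 m = 0.102 mm.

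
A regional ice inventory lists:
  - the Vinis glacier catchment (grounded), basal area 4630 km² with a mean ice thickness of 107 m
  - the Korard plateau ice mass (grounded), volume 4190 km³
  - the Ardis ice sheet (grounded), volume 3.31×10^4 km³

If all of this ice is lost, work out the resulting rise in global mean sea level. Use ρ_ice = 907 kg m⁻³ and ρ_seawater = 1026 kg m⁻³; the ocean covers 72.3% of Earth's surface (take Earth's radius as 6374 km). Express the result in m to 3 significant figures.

≈ 0.0905 m

Vinis: ice volume = 4630 km² × 107 m = 495.4 km³; 495.4 × (907/1026) = 438.0 km³ of water.
Korard: 4190 km³ × (907/1026) = 3704 km³ of water.
Ardis: 3.31×10^4 km³ × (907/1026) = 2.926×10^4 km³ of water.
Total added water ≈ 3.340×10^13 m³ over 3.69×10^14 m² → Δh = 0.0905 m.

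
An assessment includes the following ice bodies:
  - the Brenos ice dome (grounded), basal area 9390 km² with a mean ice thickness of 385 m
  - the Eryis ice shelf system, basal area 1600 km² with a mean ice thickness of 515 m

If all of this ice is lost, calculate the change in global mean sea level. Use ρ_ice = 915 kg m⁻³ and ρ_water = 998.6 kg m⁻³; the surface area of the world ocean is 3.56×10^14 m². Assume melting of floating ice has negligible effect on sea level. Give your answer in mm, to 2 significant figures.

Brenos: ice volume = 9390 km² × 385 m = 3615 km³; 3615 × (915/998.6) = 3312 km³ of water.
The Eryis ice shelf system is floating and already displaces its own weight of water, so its melt adds essentially nothing to sea level.
Total added water ≈ 3.312×10^12 m³ over 3.56×10^14 m² → Δh = 9.30×10^-3 m = 9.3 mm.

≈ 9.3 mm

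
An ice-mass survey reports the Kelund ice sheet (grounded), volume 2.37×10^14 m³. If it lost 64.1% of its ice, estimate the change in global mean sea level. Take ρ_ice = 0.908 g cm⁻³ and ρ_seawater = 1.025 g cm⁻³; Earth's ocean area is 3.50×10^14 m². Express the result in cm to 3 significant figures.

≈ 38.5 cm

Kelund: 0.641 × 2.37×10^14 m³ × (908/1025) = 1.346×10^14 m³ of water.
Spread over 3.50×10^14 m² of ocean, Δh = 1.346×10^14 / 3.50×10^14 = 0.385 m = 38.5 cm.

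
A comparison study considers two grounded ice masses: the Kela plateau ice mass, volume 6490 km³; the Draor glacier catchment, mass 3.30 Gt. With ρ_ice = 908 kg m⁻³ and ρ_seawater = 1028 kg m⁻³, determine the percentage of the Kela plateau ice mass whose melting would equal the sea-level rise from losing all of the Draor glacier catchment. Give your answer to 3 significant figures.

≈ 0.0560 %

Equal sea-level rise means equal mass of meltwater, i.e. equal mass of ice lost.
Ice mass of Draor: 3.300×10^12 kg; ice mass of Kela: 5.893×10^15 kg.
Fraction required = 3.300×10^12 / 5.893×10^15 = 5.60×10^-4 → 0.0560 %.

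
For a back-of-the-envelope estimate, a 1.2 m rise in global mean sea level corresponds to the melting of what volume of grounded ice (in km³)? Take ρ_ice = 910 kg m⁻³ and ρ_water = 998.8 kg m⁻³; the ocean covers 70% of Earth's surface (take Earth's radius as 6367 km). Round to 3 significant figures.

Required water volume = Δh × A = 1.2 m × 3.57×10^14 m² = 4.279×10^14 m³ = 4.279×10^5 km³.
Ice volume = water volume × ρ_w/ρ_ice = 4.279×10^5 × 998.8/910 = 4.70×10^5 km³.

≈ 4.70×10^5 km³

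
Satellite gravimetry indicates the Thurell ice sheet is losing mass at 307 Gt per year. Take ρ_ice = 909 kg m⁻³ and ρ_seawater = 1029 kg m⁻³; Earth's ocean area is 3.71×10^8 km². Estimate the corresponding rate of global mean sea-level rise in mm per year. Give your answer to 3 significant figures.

ρ_w = 1029 kg m⁻³. Annual water volume added = 307 Gt / ρ_w = 3.070×10^14 kg / 1029 kg m⁻³ = 2.983×10^11 m³.
Δh per year = 2.983×10^11 / 3.71×10^14 = 8.04×10^-4 m = 0.804 mm.

≈ 0.804 mm/yr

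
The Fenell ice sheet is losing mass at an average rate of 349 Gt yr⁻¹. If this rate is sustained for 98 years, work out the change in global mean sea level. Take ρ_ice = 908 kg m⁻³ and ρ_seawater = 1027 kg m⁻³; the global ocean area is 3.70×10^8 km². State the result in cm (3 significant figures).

≈ 9.00 cm

Total mass lost = 349 Gt/yr × 98 yr = 3.420×10^4 Gt = 3.420×10^16 kg.
ρ_w = 1027 kg m⁻³, so water volume = 3.420×10^16 / 1027 = 3.330×10^13 m³.
Δh = 3.330×10^13 / 3.70×10^14 = 0.0900 m = 9.00 cm.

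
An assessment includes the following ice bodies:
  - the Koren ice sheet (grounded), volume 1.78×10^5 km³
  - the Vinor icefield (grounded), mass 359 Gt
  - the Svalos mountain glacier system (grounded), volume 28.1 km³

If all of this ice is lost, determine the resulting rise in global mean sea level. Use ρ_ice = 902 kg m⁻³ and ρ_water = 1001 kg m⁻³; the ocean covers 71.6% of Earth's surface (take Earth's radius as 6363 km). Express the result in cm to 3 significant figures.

≈ 44.1 cm

Koren: 1.78×10^5 km³ × (902/1001) = 1.604×10^5 km³ of water.
Vinor: 359 Gt = 3.590×10^14 kg; dividing by ρ_w = 1001 kg m⁻³ gives 3.586×10^11 m³ of water.
Svalos: 28.1 km³ × (902/1001) = 25.32 km³ of water.
Total added water ≈ 1.608×10^14 m³ over 3.64×10^14 m² → Δh = 0.441 m = 44.1 cm.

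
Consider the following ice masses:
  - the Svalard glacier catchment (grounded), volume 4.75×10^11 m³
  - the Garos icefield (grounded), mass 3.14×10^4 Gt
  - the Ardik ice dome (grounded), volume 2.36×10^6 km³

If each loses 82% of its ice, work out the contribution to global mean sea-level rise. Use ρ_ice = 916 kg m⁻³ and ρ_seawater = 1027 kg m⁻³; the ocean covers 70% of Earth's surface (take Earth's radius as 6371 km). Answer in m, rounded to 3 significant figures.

≈ 4.91 m

Svalard: 0.82 × 4.75×10^11 m³ × (916/1027) = 3.474×10^11 m³ of water.
Garos: 0.82 × 3.14×10^4 Gt = 2.575×10^16 kg; dividing by ρ_w = 1027 kg m⁻³ gives 2.507×10^13 m³ of water.
Ardik: 0.82 × 2.36×10^6 km³ × (916/1027) = 1.726×10^6 km³ of water.
Total added water ≈ 1.751×10^15 m³ over 3.57×10^14 m² → Δh = 4.91 m.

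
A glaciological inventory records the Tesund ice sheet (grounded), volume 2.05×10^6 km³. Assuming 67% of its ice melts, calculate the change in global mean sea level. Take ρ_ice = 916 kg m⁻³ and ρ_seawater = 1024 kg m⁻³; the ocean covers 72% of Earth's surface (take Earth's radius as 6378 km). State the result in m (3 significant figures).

≈ 3.34 m

Tesund: 0.67 × 2.05×10^6 km³ × (916/1024) = 1.229×10^6 km³ of water.
Spread over 3.68×10^14 m² of ocean, Δh = 1.229×10^15 / 3.68×10^14 = 3.34 m.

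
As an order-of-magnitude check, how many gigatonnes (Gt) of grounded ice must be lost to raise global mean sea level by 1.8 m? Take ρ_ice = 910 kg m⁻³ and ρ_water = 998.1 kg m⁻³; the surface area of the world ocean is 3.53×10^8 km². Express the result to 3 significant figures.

Required water volume = Δh × A = 1.8 m × 3.53×10^14 m² = 6.354×10^14 m³.
ρ_w = 998.1 kg m⁻³, so the mass of water = 6.354×10^14 m³ × 998.1 kg m⁻³ = 6.342×10^17 kg = 6.34×10^5 Gt (and the same mass of ice, by conservation).

≈ 6.34×10^5 Gt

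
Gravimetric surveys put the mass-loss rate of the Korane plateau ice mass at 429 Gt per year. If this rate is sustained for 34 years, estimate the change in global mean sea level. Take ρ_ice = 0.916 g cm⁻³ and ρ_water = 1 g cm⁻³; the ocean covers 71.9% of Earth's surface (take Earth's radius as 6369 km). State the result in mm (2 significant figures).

≈ 40 mm

Total mass lost = 429 Gt/yr × 34 yr = 1.459×10^4 Gt = 1.459×10^16 kg.
ρ_w = 1 g cm⁻³ = 1000 kg m⁻³, so water volume = 1.459×10^16 / 1000 = 1.459×10^13 m³.
Δh = 1.459×10^13 / 3.67×10^14 = 0.0398 m = 40 mm.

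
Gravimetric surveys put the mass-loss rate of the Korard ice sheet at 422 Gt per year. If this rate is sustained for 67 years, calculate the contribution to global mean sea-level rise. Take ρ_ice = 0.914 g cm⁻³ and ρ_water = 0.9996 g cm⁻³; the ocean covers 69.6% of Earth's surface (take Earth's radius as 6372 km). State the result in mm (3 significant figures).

Total mass lost = 422 Gt/yr × 67 yr = 2.827×10^4 Gt = 2.827×10^16 kg.
ρ_w = 0.9996 g cm⁻³ = 999.6 kg m⁻³, so water volume = 2.827×10^16 / 999.6 = 2.829×10^13 m³.
Δh = 2.829×10^13 / 3.55×10^14 = 0.0797 m = 79.7 mm.

≈ 79.7 mm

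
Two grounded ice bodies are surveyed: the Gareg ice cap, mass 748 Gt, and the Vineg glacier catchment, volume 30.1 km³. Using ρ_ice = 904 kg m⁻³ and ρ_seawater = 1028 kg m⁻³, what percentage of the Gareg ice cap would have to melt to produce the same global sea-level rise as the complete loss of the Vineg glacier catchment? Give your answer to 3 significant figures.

≈ 3.64 %

Equal sea-level rise means equal mass of meltwater, i.e. equal mass of ice lost.
Ice mass of Vineg: 2.721×10^13 kg; ice mass of Gareg: 7.480×10^14 kg.
Fraction required = 2.721×10^13 / 7.480×10^14 = 0.0364 → 3.64 %.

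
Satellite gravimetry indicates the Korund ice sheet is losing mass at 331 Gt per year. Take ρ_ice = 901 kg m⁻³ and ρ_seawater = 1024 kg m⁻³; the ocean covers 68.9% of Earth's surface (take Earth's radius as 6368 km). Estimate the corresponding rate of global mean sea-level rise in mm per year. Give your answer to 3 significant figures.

ρ_w = 1024 kg m⁻³. Annual water volume added = 331 Gt / ρ_w = 3.310×10^14 kg / 1024 kg m⁻³ = 3.232×10^11 m³.
Δh per year = 3.232×10^11 / 3.51×10^14 = 9.21×10^-4 m = 0.921 mm.

≈ 0.921 mm/yr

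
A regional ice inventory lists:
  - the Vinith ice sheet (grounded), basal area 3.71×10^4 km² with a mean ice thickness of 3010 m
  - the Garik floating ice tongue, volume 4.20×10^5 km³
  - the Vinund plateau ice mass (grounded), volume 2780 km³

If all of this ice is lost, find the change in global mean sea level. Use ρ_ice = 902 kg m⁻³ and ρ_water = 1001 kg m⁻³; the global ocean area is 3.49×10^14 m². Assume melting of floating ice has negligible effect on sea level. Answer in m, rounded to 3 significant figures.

≈ 0.296 m

Vinith: ice volume = 3.71×10^4 km² × 3010 m = 1.117×10^5 km³; 1.117×10^5 × (902/1001) = 1.006×10^5 km³ of water.
The Garik floating ice tongue is floating and already displaces its own weight of water, so its melt adds essentially nothing to sea level.
Vinund: 2780 km³ × (902/1001) = 2505 km³ of water.
Total added water ≈ 1.031×10^14 m³ over 3.49×10^14 m² → Δh = 0.296 m.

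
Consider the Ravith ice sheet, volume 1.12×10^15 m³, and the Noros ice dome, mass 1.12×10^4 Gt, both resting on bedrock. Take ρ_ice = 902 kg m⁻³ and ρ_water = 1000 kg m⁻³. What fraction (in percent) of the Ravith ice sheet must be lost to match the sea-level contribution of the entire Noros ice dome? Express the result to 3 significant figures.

Equal sea-level rise means equal mass of meltwater, i.e. equal mass of ice lost.
Ice mass of Noros: 1.120×10^16 kg; ice mass of Ravith: 1.010×10^18 kg.
Fraction required = 1.120×10^16 / 1.010×10^18 = 0.0111 → 1.11 %.

≈ 1.11 %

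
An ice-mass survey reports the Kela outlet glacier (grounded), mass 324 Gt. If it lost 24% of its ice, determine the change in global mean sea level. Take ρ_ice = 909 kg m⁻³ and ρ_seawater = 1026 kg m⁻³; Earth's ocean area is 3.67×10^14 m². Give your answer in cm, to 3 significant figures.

Kela: 0.24 × 324 Gt = 7.776×10^13 kg; dividing by ρ_w = 1026 kg m⁻³ gives 7.579×10^10 m³ of water.
Spread over 3.67×10^14 m² of ocean, Δh = 7.579×10^10 / 3.67×10^14 = 2.07×10^-4 m = 0.0207 cm.

≈ 0.0207 cm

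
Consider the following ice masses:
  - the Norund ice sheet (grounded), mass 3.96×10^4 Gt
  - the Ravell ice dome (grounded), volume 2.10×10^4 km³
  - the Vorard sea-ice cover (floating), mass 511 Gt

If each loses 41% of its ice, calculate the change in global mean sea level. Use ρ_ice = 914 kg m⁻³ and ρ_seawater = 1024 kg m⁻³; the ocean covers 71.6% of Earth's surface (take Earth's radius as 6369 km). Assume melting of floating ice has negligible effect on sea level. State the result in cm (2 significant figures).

≈ 6.4 cm

Norund: 0.41 × 3.96×10^4 Gt = 1.624×10^16 kg; dividing by ρ_w = 1024 kg m⁻³ gives 1.586×10^13 m³ of water.
Ravell: 0.41 × 2.10×10^4 km³ × (914/1024) = 7685 km³ of water.
The Vorard sea-ice cover is floating and already displaces its own weight of water, so its melt adds essentially nothing to sea level.
Total added water ≈ 2.354×10^13 m³ over 3.65×10^14 m² → Δh = 0.0645 m = 6.4 cm.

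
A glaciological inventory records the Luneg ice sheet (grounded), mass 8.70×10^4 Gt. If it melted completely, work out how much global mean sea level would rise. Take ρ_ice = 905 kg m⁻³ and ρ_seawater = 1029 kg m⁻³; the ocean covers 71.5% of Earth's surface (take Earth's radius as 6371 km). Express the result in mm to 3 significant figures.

≈ 232 mm

Luneg: 8.70×10^4 Gt = 8.700×10^16 kg; dividing by ρ_w = 1029 kg m⁻³ gives 8.455×10^13 m³ of water.
Spread over 3.65×10^14 m² of ocean, Δh = 8.455×10^13 / 3.65×10^14 = 0.232 m = 232 mm.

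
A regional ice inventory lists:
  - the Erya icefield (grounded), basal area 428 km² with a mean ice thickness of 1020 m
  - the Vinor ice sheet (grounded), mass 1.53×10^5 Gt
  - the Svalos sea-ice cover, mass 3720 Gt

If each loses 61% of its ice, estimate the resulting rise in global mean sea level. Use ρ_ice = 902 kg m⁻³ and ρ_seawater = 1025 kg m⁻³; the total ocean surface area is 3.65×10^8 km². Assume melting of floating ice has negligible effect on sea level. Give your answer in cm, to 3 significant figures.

Erya: ice volume = 428 km² × 1020 m = 436.6 km³; 0.61 × 436.6 × (902/1025) = 234.3 km³ of water.
Vinor: 0.61 × 1.53×10^5 Gt = 9.333×10^16 kg; dividing by ρ_w = 1025 kg m⁻³ gives 9.105×10^13 m³ of water.
The Svalos sea-ice cover is floating and already displaces its own weight of water, so its melt adds essentially nothing to sea level.
Total added water ≈ 9.129×10^13 m³ over 3.65×10^14 m² → Δh = 0.250 m = 25.0 cm.

≈ 25.0 cm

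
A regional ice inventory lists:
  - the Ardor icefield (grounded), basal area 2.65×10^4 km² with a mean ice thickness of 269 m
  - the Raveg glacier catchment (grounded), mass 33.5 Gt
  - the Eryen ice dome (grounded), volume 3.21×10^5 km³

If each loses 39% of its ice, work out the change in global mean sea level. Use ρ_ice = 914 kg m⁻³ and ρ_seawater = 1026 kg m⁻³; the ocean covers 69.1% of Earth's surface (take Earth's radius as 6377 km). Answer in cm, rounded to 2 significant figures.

Ardor: ice volume = 2.65×10^4 km² × 269 m = 7128 km³; 0.39 × 7128 × (914/1026) = 2477 km³ of water.
Raveg: 0.39 × 33.5 Gt = 1.307×10^13 kg; dividing by ρ_w = 1026 kg m⁻³ gives 1.273×10^10 m³ of water.
Eryen: 0.39 × 3.21×10^5 km³ × (914/1026) = 1.115×10^5 km³ of water.
Total added water ≈ 1.140×10^14 m³ over 3.53×10^14 m² → Δh = 0.323 m = 32 cm.

≈ 32 cm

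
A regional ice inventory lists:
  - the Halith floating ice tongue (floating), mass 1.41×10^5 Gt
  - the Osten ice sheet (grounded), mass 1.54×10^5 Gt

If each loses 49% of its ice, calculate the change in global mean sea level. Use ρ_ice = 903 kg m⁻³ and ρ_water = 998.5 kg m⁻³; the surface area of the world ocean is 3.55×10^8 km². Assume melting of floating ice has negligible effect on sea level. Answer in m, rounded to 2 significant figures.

≈ 0.21 m

The Halith floating ice tongue is floating and already displaces its own weight of water, so its melt adds essentially nothing to sea level.
Osten: 0.49 × 1.54×10^5 Gt = 7.546×10^16 kg; dividing by ρ_w = 998.5 kg m⁻³ gives 7.557×10^13 m³ of water.
Total added water ≈ 7.557×10^13 m³ over 3.55×10^14 m² → Δh = 0.213 m.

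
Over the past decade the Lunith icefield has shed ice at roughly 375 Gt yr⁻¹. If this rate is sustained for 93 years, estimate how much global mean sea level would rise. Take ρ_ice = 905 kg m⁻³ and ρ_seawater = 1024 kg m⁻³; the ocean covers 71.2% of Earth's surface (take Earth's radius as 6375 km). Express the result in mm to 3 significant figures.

Total mass lost = 375 Gt/yr × 93 yr = 3.488×10^4 Gt = 3.488×10^16 kg.
ρ_w = 1024 kg m⁻³, so water volume = 3.488×10^16 / 1024 = 3.406×10^13 m³.
Δh = 3.406×10^13 / 3.64×10^14 = 0.0937 m = 93.7 mm.

≈ 93.7 mm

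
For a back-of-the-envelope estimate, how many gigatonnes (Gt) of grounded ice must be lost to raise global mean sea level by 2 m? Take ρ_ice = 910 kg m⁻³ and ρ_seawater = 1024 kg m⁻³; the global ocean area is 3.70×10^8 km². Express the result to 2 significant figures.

≈ 7.6×10^5 Gt

Required water volume = Δh × A = 2 m × 3.70×10^14 m² = 7.400×10^14 m³.
ρ_w = 1024 kg m⁻³, so the mass of water = 7.400×10^14 m³ × 1024 kg m⁻³ = 7.578×10^17 kg = 7.6×10^5 Gt (and the same mass of ice, by conservation).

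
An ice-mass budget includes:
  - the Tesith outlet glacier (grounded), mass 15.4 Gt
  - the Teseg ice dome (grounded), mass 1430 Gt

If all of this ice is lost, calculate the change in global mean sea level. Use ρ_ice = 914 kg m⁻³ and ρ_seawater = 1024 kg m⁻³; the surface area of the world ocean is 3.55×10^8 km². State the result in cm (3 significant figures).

≈ 0.398 cm

Tesith: 15.4 Gt = 1.540×10^13 kg; dividing by ρ_w = 1024 kg m⁻³ gives 1.504×10^10 m³ of water.
Teseg: 1430 Gt = 1.430×10^15 kg; dividing by ρ_w = 1024 kg m⁻³ gives 1.396×10^12 m³ of water.
Total added water ≈ 1.412×10^12 m³ over 3.55×10^14 m² → Δh = 3.98×10^-3 m = 0.398 cm.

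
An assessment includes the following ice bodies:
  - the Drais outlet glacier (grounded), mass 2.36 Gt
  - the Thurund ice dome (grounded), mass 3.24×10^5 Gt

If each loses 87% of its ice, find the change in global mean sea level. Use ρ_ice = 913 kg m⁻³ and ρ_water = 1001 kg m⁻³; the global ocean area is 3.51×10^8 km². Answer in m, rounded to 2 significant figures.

Drais: 0.87 × 2.36 Gt = 2.053×10^12 kg; dividing by ρ_w = 1001 kg m⁻³ gives 2.051×10^9 m³ of water.
Thurund: 0.87 × 3.24×10^5 Gt = 2.819×10^17 kg; dividing by ρ_w = 1001 kg m⁻³ gives 2.816×10^14 m³ of water.
Total added water ≈ 2.816×10^14 m³ over 3.51×10^14 m² → Δh = 0.802 m.

≈ 0.80 m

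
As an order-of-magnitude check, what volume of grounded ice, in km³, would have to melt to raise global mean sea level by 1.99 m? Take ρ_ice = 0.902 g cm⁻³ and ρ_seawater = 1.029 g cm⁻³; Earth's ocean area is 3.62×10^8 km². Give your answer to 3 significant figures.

≈ 8.22×10^5 km³

Required water volume = Δh × A = 1.99 m × 3.62×10^14 m² = 7.204×10^14 m³ = 7.204×10^5 km³.
Ice volume = water volume × ρ_w/ρ_ice = 7.204×10^5 × 1029/902 = 8.22×10^5 km³.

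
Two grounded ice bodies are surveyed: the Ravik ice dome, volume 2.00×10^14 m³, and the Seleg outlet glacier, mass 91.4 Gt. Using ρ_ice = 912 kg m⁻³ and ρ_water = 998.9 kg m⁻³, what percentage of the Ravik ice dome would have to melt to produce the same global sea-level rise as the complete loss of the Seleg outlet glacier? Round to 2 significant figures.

Equal sea-level rise means equal mass of meltwater, i.e. equal mass of ice lost.
Ice mass of Seleg: 9.140×10^13 kg; ice mass of Ravik: 1.824×10^17 kg.
Fraction required = 9.140×10^13 / 1.824×10^17 = 5.01×10^-4 → 0.050 %.

≈ 0.050 %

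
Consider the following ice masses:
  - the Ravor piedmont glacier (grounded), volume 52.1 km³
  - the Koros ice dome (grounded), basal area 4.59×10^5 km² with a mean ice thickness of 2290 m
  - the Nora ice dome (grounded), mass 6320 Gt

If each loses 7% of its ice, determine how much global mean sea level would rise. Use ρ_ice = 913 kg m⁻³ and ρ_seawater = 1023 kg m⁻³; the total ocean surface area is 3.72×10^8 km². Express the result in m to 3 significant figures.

≈ 0.178 m

Ravor: 0.07 × 52.1 km³ × (913/1023) = 3.255 km³ of water.
Koros: ice volume = 4.59×10^5 km² × 2290 m = 1.051×10^6 km³; 0.07 × 1.051×10^6 × (913/1023) = 6.567×10^4 km³ of water.
Nora: 0.07 × 6320 Gt = 4.424×10^14 kg; dividing by ρ_w = 1023 kg m⁻³ gives 4.325×10^11 m³ of water.
Total added water ≈ 6.610×10^13 m³ over 3.72×10^14 m² → Δh = 0.178 m.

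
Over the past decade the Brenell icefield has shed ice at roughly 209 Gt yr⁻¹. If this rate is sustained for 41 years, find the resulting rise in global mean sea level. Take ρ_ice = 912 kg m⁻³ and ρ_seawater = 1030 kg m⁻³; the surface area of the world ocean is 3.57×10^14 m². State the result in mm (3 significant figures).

Total mass lost = 209 Gt/yr × 41 yr = 8569 Gt = 8.569×10^15 kg.
ρ_w = 1030 kg m⁻³, so water volume = 8.569×10^15 / 1030 = 8.319×10^12 m³.
Δh = 8.319×10^12 / 3.57×10^14 = 0.0233 m = 23.3 mm.

≈ 23.3 mm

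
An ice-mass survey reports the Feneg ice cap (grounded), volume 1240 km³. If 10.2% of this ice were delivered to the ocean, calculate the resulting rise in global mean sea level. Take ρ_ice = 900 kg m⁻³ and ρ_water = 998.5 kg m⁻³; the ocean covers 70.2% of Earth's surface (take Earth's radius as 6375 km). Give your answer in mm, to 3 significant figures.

Feneg: 0.102 × 1240 km³ × (900/998.5) = 114.0 km³ of water.
Spread over 3.59×10^14 m² of ocean, Δh = 1.140×10^11 / 3.59×10^14 = 3.18×10^-4 m = 0.318 mm.

≈ 0.318 mm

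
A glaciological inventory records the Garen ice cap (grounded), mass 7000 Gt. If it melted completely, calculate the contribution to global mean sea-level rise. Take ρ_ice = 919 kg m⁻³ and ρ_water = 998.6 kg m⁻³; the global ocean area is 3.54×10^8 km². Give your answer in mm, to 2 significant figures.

≈ 20 mm

Garen: 7000 Gt = 7.000×10^15 kg; dividing by ρ_w = 998.6 kg m⁻³ gives 7.010×10^12 m³ of water.
Spread over 3.54×10^14 m² of ocean, Δh = 7.010×10^12 / 3.54×10^14 = 0.0198 m = 20 mm.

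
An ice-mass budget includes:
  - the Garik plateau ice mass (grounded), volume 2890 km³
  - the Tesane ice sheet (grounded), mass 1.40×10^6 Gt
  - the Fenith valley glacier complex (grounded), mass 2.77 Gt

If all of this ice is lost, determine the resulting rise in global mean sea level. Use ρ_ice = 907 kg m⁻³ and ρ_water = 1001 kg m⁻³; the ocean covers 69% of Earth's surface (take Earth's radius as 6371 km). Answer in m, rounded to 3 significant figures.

Garik: 2890 km³ × (907/1001) = 2619 km³ of water.
Tesane: 1.40×10^6 Gt = 1.400×10^18 kg; dividing by ρ_w = 1001 kg m⁻³ gives 1.399×10^15 m³ of water.
Fenith: 2.77 Gt = 2.770×10^12 kg; dividing by ρ_w = 1001 kg m⁻³ gives 2.767×10^9 m³ of water.
Total added water ≈ 1.401×10^15 m³ over 3.52×10^14 m² → Δh = 3.98 m.

≈ 3.98 m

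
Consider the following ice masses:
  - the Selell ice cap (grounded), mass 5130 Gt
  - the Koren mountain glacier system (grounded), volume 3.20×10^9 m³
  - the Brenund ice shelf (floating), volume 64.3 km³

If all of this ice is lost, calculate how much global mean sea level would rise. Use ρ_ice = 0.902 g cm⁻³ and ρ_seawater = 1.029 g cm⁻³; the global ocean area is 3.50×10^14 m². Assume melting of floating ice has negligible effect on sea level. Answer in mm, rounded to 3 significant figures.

≈ 14.3 mm

Selell: 5130 Gt = 5.130×10^15 kg; dividing by ρ_w = 1.029 g cm⁻³ = 1029 kg m⁻³ gives 4.985×10^12 m³ of water.
Koren: 3.20×10^9 m³ × (902/1029) = 2.805×10^9 m³ of water.
The Brenund ice shelf is floating and already displaces its own weight of water, so its melt adds essentially nothing to sea level.
Total added water ≈ 4.988×10^12 m³ over 3.50×10^14 m² → Δh = 0.0143 m = 14.3 mm.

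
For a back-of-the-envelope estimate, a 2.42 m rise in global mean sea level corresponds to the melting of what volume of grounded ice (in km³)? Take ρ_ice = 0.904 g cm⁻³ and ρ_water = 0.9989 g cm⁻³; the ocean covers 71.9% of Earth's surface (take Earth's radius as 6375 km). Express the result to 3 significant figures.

Required water volume = Δh × A = 2.42 m × 3.67×10^14 m² = 8.886×10^14 m³ = 8.886×10^5 km³.
Ice volume = water volume × ρ_w/ρ_ice = 8.886×10^5 × 998.9/904 = 9.82×10^5 km³.

≈ 9.82×10^5 km³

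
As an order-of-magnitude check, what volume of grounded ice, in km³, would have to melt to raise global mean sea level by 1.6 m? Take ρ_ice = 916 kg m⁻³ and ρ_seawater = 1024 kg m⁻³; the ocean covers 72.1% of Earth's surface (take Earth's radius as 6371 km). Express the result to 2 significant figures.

Required water volume = Δh × A = 1.6 m × 3.68×10^14 m² = 5.884×10^14 m³ = 5.884×10^5 km³.
Ice volume = water volume × ρ_w/ρ_ice = 5.884×10^5 × 1024/916 = 6.6×10^5 km³.

≈ 6.6×10^5 km³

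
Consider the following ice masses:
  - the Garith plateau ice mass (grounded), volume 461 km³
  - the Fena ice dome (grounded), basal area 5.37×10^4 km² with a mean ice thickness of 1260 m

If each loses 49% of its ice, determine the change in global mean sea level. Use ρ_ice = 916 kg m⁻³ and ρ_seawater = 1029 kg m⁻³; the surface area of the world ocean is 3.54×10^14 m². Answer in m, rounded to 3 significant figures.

≈ 0.0839 m

Garith: 0.49 × 461 km³ × (916/1029) = 201.1 km³ of water.
Fena: ice volume = 5.37×10^4 km² × 1260 m = 6.766×10^4 km³; 0.49 × 6.766×10^4 × (916/1029) = 2.951×10^4 km³ of water.
Total added water ≈ 2.971×10^13 m³ over 3.54×10^14 m² → Δh = 0.0839 m.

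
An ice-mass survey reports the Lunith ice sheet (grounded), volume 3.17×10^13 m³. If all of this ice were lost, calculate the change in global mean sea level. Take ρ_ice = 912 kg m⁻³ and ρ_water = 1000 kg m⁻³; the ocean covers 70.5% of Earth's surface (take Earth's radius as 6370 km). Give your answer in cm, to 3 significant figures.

≈ 8.04 cm

Lunith: 3.17×10^13 m³ × (912/1000) = 2.891×10^13 m³ of water.
Spread over 3.59×10^14 m² of ocean, Δh = 2.891×10^13 / 3.59×10^14 = 0.0804 m = 8.04 cm.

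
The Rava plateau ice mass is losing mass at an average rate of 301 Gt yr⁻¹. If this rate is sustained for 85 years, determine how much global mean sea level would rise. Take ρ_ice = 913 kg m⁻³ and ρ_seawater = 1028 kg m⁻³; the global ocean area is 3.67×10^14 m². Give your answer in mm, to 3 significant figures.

≈ 67.8 mm

Total mass lost = 301 Gt/yr × 85 yr = 2.558×10^4 Gt = 2.558×10^16 kg.
ρ_w = 1028 kg m⁻³, so water volume = 2.558×10^16 / 1028 = 2.489×10^13 m³.
Δh = 2.489×10^13 / 3.67×10^14 = 0.0678 m = 67.8 mm.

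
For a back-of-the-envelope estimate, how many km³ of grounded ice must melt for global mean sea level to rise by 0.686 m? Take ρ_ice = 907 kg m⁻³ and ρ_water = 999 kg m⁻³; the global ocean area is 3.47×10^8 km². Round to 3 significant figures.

Required water volume = Δh × A = 0.686 m × 3.47×10^14 m² = 2.380×10^14 m³ = 2.380×10^5 km³.
Ice volume = water volume × ρ_w/ρ_ice = 2.380×10^5 × 999/907 = 2.62×10^5 km³.

≈ 2.62×10^5 km³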